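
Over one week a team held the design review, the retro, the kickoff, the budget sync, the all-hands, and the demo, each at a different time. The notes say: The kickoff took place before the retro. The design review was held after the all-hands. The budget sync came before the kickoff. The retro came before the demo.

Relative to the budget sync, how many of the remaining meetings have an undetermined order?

Forced after the budget sync: the demo, the kickoff, and the retro.
That leaves the all-hands and the design review with no forced order relative to the budget sync — 2.

2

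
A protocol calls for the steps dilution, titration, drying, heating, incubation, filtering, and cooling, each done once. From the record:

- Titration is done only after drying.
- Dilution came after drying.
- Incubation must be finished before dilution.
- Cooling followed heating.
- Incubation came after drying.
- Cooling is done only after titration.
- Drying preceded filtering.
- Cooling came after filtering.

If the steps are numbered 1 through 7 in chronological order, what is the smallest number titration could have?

Drying must come before titration — 1 forced predecessor.
Nothing else is forced ahead of titration, so its earliest slot is position 1 + 1 = 2.

2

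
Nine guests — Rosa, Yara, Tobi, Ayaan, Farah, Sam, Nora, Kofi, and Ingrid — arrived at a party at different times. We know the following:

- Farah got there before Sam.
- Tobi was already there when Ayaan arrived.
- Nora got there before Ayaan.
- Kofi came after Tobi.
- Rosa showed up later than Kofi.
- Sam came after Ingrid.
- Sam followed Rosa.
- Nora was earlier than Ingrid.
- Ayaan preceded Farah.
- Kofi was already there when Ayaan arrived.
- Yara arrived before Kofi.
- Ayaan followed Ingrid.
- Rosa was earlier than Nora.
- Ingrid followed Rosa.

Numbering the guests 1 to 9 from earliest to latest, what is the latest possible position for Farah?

8

Farah must come before Sam — 1 guest forced after them.
Everything else can be placed before Farah in some valid order, so Farah can sit as late as position 9 − 1 = 8.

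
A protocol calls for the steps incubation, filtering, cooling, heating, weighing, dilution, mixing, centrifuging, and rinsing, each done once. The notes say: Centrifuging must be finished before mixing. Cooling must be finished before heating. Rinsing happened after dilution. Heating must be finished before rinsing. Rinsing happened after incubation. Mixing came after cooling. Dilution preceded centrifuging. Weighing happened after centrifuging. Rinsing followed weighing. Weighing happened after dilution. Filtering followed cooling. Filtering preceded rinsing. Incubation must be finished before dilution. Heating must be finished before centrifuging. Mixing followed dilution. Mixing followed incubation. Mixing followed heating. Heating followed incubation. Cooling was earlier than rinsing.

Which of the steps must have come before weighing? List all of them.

centrifuging, cooling, dilution, heating, incubation

Directly stated before weighing: centrifuging and dilution.
Cooling reaches weighing via cooling → heating → centrifuging → weighing.
Heating reaches weighing via heating → centrifuging → weighing.
Incubation reaches weighing via incubation → dilution → weighing.
No chain forces mixing (or any of the others) ahead of weighing.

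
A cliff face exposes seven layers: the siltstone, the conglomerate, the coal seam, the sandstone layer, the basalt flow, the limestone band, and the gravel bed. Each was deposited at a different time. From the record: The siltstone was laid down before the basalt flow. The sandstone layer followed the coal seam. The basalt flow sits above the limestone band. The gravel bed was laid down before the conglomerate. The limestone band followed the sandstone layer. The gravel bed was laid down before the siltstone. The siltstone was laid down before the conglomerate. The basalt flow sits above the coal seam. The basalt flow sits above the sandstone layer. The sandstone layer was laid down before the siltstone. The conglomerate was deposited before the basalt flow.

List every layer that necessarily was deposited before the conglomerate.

the coal seam, the gravel bed, the sandstone layer, the siltstone

Directly stated before the conglomerate: the gravel bed and the siltstone.
The coal seam reaches the conglomerate via the coal seam → the sandstone layer → the siltstone → the conglomerate.
The sandstone layer reaches the conglomerate via the sandstone layer → the siltstone → the conglomerate.
No chain forces the basalt flow (or any of the others) ahead of the conglomerate.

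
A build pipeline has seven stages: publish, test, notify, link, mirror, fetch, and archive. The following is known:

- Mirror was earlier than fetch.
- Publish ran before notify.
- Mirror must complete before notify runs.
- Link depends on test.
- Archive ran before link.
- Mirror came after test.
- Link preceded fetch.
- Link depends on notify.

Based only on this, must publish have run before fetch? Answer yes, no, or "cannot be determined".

yes

Chain the constraints: publish → notify → link → fetch. Each link is directly stated, so publish comes before fetch.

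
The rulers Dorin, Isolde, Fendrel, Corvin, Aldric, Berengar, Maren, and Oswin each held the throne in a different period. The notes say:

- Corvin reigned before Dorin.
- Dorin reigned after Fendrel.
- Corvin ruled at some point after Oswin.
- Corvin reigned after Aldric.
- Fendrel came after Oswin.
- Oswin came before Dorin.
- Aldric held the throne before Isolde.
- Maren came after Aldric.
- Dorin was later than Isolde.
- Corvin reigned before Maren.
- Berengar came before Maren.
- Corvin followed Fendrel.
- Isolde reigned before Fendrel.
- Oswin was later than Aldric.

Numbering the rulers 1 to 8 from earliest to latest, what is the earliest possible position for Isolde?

Aldric must come before Isolde — 1 forced predecessor.
Nothing else is forced ahead of Isolde, so their earliest slot is position 1 + 1 = 2.

2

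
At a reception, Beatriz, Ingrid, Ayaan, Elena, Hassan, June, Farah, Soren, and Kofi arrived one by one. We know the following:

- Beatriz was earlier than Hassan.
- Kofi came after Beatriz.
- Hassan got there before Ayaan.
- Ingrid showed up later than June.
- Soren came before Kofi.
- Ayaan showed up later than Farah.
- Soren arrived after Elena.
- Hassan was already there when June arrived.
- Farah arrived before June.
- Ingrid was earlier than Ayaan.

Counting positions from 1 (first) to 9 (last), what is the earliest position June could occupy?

4

Beatriz, Farah, and Hassan must all come before June — 3 forced predecessors.
Nothing else is forced ahead of June, so their earliest slot is position 3 + 1 = 4.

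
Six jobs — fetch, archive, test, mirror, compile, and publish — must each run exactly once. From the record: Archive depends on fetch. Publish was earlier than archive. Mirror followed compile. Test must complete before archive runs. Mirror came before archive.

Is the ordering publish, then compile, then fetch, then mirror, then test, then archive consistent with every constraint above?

yes

Check each stated constraint against the proposed order — e.g. fetch is ahead of archive; publish is ahead of archive. Every pair is in the required order; nothing is violated.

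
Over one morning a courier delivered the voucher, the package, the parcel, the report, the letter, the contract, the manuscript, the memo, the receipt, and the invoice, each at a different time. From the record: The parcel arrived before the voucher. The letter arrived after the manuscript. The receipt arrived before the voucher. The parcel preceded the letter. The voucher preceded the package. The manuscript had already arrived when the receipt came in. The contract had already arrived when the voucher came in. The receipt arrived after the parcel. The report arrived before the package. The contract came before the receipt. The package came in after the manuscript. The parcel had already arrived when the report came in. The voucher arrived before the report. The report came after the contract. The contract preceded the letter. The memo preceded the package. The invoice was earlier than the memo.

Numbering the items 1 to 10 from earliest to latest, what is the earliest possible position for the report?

6

The contract, the manuscript, the parcel, the receipt, and the voucher must all come before the report — 5 forced predecessors.
Nothing else is forced ahead of the report, so its earliest slot is position 5 + 1 = 6.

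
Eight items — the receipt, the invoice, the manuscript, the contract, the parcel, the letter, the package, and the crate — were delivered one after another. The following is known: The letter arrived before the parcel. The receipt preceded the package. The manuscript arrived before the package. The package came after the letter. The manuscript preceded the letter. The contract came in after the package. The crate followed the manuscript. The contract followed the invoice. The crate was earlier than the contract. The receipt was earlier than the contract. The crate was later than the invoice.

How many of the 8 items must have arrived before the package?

3

Directly stated before the package: the letter, the manuscript, and the receipt.
No chain forces the invoice (or any of the others) ahead of the package.
That's the letter, the manuscript, and the receipt — 3 in all.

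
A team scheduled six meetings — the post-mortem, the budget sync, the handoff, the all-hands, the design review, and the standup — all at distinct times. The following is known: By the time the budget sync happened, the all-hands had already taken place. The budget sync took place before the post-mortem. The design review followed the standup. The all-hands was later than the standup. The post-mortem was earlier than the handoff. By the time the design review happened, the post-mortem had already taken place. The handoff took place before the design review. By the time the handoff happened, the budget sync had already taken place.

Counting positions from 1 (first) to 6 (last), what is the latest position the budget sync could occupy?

3

The budget sync must come before the design review, the handoff, and the post-mortem — 3 meetings forced after it.
Everything else can be placed before the budget sync in some valid order, so the budget sync can sit as late as position 6 − 3 = 3.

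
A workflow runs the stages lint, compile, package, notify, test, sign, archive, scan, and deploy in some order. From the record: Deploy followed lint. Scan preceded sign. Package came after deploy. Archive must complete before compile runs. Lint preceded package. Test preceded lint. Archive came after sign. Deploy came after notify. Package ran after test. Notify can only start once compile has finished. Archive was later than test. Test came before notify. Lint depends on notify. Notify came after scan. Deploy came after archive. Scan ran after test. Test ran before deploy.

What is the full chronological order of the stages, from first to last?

The constraints fix every adjacent pair, so only one ordering works:
test → scan → sign → archive → compile → notify → lint → deploy → package.

test, scan, sign, archive, compile, notify, lint, deploy, package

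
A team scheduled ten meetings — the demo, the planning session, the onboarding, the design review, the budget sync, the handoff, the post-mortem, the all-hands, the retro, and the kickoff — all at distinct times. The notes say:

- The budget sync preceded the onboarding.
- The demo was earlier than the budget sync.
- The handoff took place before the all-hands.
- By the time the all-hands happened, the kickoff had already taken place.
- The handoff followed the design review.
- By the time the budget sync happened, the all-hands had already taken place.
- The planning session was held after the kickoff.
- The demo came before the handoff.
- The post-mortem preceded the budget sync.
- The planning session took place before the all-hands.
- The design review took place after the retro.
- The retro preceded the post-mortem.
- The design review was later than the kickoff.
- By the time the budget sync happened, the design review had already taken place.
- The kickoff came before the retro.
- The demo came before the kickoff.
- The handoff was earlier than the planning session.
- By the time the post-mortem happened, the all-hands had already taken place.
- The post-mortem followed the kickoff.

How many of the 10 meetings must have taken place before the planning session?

5

Directly stated before the planning session: the handoff and the kickoff.
The demo reaches the planning session via the demo → the kickoff → the planning session.
The design review reaches the planning session via the design review → the handoff → the planning session.
The retro reaches the planning session via the retro → the design review → the handoff → the planning session.
No chain forces the onboarding (or any of the others) ahead of the planning session.
That's the demo, the design review, the handoff, the kickoff, and the retro — 5 in all.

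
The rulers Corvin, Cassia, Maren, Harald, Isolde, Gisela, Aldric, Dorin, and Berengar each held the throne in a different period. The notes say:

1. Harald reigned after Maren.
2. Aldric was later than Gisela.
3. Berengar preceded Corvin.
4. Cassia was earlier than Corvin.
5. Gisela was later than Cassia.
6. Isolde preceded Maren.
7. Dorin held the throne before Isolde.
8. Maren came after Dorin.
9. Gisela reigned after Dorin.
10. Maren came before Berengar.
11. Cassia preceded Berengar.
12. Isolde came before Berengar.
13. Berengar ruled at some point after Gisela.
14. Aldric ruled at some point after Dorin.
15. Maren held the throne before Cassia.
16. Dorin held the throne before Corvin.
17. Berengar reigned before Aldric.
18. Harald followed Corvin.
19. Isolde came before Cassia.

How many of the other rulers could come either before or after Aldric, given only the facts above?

2

Forced before Aldric: Berengar, Cassia, Dorin, Gisela, Isolde, and Maren.
That leaves Corvin and Harald with no forced order relative to Aldric — 2.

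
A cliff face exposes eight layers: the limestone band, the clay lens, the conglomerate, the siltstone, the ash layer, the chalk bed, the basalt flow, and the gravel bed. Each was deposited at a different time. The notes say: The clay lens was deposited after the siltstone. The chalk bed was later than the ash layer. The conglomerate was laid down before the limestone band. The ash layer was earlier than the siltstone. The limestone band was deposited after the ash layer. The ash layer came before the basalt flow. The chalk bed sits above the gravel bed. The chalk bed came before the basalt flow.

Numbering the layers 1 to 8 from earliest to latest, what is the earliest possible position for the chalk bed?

3

The ash layer and the gravel bed must both come before the chalk bed — 2 forced predecessors.
Nothing else is forced ahead of the chalk bed, so its earliest slot is position 2 + 1 = 3.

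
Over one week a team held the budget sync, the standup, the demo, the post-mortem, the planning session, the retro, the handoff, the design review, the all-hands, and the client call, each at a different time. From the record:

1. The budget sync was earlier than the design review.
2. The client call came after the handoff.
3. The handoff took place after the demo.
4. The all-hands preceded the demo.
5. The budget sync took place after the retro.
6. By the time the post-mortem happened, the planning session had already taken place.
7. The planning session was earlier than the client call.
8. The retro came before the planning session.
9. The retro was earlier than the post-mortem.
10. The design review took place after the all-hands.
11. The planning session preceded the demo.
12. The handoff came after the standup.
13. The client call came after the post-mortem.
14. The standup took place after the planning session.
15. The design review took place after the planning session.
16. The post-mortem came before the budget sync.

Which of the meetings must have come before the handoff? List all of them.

Directly stated before the handoff: the demo and the standup.
The all-hands reaches the handoff via the all-hands → the demo → the handoff.
The planning session reaches the handoff via the planning session → the demo → the handoff.
The retro reaches the handoff via the retro → the planning session → the demo → the handoff.
No chain forces the budget sync (or any of the others) ahead of the handoff.

the all-hands, the demo, the planning session, the retro, the standup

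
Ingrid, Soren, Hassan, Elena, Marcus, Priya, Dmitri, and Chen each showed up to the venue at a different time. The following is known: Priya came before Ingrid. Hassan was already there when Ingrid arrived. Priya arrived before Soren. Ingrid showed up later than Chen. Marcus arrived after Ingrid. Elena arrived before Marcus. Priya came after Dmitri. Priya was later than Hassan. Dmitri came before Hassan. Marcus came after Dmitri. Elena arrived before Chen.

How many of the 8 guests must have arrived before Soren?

Directly stated before Soren: Priya.
Dmitri reaches Soren via Dmitri → Priya → Soren.
Hassan reaches Soren via Hassan → Priya → Soren.
That's Dmitri, Hassan, and Priya — 3 in all.

3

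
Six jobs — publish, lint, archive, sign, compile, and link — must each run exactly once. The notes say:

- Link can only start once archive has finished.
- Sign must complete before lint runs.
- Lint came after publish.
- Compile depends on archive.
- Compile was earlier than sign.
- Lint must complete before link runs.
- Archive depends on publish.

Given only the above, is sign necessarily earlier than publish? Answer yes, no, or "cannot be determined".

Tracing the constraints gives publish → archive → compile → sign, so publish must come before sign.
That means sign cannot be before publish.

no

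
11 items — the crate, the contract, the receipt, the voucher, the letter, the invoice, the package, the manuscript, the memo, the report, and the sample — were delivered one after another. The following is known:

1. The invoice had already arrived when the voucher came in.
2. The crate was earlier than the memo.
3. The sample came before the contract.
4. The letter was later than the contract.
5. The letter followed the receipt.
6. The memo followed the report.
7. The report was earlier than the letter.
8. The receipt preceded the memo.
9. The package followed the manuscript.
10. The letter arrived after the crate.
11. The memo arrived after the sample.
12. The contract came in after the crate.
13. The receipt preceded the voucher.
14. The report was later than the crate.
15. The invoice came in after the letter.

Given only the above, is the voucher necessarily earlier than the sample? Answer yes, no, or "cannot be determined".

Tracing the constraints gives the sample → the contract → the letter → the invoice → the voucher, so the sample must come before the voucher.
That means the voucher cannot be before the sample.

no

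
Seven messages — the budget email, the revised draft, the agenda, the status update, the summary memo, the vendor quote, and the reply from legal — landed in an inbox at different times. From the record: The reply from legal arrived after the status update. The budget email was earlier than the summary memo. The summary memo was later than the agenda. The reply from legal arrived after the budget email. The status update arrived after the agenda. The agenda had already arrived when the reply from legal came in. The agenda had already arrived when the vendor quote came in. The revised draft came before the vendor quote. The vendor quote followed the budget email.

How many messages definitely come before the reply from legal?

3

Directly stated before the reply from legal: the agenda, the budget email, and the status update.
No chain forces the revised draft (or any of the others) ahead of the reply from legal.
That's the agenda, the budget email, and the status update — 3 in all.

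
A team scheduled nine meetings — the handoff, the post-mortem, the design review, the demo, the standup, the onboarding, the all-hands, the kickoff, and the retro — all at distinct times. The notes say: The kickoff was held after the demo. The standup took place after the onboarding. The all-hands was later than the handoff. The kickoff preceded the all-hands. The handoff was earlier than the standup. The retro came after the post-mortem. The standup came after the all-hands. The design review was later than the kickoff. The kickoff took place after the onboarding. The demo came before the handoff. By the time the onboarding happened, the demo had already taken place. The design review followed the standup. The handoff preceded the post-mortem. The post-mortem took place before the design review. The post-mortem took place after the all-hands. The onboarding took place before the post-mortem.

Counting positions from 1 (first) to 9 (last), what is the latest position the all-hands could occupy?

The all-hands must come before the design review, the post-mortem, the retro, and the standup — 4 meetings forced after it.
Everything else can be placed before the all-hands in some valid order, so the all-hands can sit as late as position 9 − 4 = 5.

5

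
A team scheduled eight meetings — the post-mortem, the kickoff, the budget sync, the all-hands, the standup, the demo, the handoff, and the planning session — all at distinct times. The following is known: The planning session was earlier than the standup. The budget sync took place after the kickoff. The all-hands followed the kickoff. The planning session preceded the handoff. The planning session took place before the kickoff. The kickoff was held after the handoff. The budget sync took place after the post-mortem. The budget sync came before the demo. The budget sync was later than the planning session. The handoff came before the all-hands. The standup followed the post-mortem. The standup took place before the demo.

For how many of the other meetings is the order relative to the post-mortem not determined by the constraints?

4

Forced after the post-mortem: the budget sync, the demo, and the standup.
That leaves the all-hands, the handoff, the kickoff, and the planning session with no forced order relative to the post-mortem — 4.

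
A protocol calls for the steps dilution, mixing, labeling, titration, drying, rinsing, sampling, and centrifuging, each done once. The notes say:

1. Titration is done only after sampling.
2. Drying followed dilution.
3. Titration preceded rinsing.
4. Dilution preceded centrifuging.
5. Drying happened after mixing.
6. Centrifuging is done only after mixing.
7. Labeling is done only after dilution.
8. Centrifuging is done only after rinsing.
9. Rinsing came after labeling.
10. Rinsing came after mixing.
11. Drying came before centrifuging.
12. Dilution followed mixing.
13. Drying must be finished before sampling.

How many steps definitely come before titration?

4

Directly stated before titration: sampling.
Dilution reaches titration via dilution → drying → sampling → titration.
Drying reaches titration via drying → sampling → titration.
Mixing reaches titration via mixing → drying → sampling → titration.
That's dilution, drying, mixing, and sampling — 4 in all.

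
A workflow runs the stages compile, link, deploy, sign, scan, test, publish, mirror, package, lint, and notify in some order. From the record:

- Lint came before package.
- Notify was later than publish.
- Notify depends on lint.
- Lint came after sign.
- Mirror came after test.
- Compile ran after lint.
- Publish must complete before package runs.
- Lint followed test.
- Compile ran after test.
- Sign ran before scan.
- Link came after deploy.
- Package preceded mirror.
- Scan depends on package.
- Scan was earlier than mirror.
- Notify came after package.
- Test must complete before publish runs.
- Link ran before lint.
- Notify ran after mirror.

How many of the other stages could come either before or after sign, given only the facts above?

Forced after sign: compile, lint, mirror, notify, package, and scan.
That leaves deploy, link, publish, and test with no forced order relative to sign — 4.

4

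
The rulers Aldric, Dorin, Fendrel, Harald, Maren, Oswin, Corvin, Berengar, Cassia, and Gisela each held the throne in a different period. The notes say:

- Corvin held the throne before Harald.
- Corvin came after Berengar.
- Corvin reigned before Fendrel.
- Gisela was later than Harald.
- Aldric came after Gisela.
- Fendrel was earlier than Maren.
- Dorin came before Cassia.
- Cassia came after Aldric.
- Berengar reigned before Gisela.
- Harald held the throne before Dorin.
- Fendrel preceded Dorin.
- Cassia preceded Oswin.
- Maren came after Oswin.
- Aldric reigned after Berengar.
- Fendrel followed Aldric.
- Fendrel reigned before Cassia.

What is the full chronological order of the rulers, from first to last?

Berengar, Corvin, Harald, Gisela, Aldric, Fendrel, Dorin, Cassia, Oswin, Maren

The constraints fix every adjacent pair, so only one ordering works:
Berengar → Corvin → Harald → Gisela → Aldric → Fendrel → Dorin → Cassia → Oswin → Maren.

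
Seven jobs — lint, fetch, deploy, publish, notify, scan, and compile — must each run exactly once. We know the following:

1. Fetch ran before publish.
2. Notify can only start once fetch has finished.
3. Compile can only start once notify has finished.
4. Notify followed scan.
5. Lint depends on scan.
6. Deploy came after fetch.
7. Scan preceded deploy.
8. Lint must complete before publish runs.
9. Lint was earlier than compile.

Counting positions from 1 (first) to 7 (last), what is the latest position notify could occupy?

Notify must come before compile — 1 stage forced after it.
Everything else can be placed before notify in some valid order, so notify can sit as late as position 7 − 1 = 6.

6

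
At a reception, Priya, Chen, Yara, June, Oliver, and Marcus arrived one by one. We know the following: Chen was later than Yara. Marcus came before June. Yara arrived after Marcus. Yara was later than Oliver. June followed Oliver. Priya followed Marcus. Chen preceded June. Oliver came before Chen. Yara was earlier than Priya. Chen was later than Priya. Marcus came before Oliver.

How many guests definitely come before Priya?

3

Directly stated before Priya: Marcus and Yara.
Oliver reaches Priya via Oliver → Yara → Priya.
No chain forces June (or any of the others) ahead of Priya.
That's Marcus, Oliver, and Yara — 3 in all.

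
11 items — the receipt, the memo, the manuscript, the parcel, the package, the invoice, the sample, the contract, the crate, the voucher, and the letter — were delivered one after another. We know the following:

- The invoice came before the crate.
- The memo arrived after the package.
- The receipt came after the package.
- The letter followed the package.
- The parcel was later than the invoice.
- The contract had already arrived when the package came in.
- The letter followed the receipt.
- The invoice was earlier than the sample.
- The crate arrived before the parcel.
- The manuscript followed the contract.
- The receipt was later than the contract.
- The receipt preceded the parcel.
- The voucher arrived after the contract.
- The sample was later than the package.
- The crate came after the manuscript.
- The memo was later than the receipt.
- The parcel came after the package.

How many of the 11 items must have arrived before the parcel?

6

Directly stated before the parcel: the crate, the invoice, the package, and the receipt.
The contract reaches the parcel via the contract → the receipt → the parcel.
The manuscript reaches the parcel via the manuscript → the crate → the parcel.
That's the contract, the crate, the invoice, the manuscript, the package, and the receipt — 6 in all.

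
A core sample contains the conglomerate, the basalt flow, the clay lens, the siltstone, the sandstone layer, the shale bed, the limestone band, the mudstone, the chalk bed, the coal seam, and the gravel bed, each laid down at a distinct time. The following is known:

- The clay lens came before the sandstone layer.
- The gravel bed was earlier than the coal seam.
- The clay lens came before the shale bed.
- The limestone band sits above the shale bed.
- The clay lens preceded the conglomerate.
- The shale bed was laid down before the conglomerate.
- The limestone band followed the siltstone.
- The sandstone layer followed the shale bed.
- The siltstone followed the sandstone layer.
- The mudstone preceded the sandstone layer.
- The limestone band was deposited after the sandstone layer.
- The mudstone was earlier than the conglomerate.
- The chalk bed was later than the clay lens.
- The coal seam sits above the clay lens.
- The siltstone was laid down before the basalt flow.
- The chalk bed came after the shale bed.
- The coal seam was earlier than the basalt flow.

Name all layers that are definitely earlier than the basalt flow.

the clay lens, the coal seam, the gravel bed, the mudstone, the sandstone layer, the shale bed, the siltstone

Directly stated before the basalt flow: the coal seam and the siltstone.
The clay lens reaches the basalt flow via the clay lens → the coal seam → the basalt flow.
The gravel bed reaches the basalt flow via the gravel bed → the coal seam → the basalt flow.
The mudstone reaches the basalt flow via the mudstone → the sandstone layer → the siltstone → the basalt flow.
Likewise the sandstone layer and the shale bed each reach the basalt flow by chaining the stated constraints.
No chain forces the conglomerate (or any of the others) ahead of the basalt flow.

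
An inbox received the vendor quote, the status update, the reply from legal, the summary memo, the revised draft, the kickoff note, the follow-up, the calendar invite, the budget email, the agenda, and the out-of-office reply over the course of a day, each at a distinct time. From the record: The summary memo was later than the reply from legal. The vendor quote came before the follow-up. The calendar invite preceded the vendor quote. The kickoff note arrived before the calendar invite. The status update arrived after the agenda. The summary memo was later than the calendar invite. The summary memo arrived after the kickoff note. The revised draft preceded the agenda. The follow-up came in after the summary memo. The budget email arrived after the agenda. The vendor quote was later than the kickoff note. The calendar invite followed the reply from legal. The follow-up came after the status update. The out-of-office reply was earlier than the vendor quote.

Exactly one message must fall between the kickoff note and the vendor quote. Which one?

Tracing the constraints gives the kickoff note → the calendar invite → the vendor quote, so the calendar invite sits after the kickoff note and before the vendor quote.
No other message is forced both after the kickoff note and before the vendor quote.

the calendar invite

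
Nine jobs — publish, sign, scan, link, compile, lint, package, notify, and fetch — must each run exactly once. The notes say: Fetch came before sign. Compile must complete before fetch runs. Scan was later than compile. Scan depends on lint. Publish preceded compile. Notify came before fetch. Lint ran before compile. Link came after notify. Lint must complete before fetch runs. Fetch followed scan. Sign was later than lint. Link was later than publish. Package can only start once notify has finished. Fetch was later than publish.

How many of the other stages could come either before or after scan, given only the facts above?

3

Forced before scan: compile, lint, and publish; forced after scan: fetch and sign.
That leaves link, notify, and package with no forced order relative to scan — 3.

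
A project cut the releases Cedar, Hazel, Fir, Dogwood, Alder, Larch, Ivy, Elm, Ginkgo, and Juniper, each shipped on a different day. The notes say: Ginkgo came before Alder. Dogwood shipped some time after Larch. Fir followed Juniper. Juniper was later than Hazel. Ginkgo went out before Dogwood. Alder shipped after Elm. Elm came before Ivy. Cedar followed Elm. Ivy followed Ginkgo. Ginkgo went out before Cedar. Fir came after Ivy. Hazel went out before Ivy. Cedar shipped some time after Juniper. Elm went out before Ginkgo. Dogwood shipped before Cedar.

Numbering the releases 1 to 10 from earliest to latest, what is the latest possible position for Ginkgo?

Ginkgo must come before Alder, Cedar, Dogwood, Fir, and Ivy — 5 releases forced after it.
Everything else can be placed before Ginkgo in some valid order, so Ginkgo can sit as late as position 10 − 5 = 5.

5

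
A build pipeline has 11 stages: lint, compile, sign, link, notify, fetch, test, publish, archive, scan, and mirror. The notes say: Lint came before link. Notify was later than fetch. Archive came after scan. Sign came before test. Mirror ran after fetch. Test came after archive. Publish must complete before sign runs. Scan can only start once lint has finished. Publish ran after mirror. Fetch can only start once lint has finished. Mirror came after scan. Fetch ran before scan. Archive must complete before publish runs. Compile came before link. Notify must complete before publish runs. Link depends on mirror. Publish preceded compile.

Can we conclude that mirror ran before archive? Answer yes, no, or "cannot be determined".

No chain of stated constraints runs from mirror to archive, and none runs from archive to mirror either.
So the relative order of mirror and archive is not fixed by the given facts.

cannot be determined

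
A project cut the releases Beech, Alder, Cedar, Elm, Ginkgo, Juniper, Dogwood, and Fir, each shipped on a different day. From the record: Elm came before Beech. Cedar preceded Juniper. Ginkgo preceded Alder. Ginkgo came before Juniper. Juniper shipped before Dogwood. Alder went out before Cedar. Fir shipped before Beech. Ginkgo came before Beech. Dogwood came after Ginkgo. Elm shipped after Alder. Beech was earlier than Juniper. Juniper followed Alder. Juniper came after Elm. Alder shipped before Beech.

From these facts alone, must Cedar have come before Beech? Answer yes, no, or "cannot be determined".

No chain of stated constraints runs from Cedar to Beech, and none runs from Beech to Cedar either.
So the relative order of Cedar and Beech is not fixed by the given facts.

cannot be determined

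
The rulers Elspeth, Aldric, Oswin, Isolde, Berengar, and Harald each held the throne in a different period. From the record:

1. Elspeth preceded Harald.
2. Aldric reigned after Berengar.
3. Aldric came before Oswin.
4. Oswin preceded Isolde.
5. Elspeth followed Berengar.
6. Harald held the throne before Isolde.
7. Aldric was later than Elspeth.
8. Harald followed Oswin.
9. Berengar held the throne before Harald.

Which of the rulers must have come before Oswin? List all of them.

Directly stated before Oswin: Aldric.
Berengar reaches Oswin via Berengar → Aldric → Oswin.
Elspeth reaches Oswin via Elspeth → Aldric → Oswin.

Aldric, Berengar, Elspeth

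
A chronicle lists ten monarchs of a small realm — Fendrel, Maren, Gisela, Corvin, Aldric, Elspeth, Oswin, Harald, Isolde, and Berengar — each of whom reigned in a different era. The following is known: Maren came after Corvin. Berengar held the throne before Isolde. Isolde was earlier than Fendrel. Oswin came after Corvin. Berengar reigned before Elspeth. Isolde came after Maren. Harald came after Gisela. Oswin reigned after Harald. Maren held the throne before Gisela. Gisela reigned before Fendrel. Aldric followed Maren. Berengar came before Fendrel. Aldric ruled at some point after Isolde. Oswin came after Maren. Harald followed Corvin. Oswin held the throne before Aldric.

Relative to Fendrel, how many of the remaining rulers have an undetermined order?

4

Forced before Fendrel: Berengar, Corvin, Gisela, Isolde, and Maren.
That leaves Aldric, Elspeth, Harald, and Oswin with no forced order relative to Fendrel — 4.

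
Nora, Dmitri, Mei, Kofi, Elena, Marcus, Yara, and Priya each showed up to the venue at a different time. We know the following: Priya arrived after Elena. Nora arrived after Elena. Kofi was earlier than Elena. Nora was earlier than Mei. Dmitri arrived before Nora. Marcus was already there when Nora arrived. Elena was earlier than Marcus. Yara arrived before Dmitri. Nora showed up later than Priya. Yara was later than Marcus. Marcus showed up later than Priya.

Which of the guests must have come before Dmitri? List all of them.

Directly stated before Dmitri: Yara.
Elena reaches Dmitri via Elena → Marcus → Yara → Dmitri.
Kofi reaches Dmitri via Kofi → Elena → Marcus → Yara → Dmitri.
Marcus reaches Dmitri via Marcus → Yara → Dmitri.
Likewise Priya reaches Dmitri by chaining the stated constraints.

Elena, Kofi, Marcus, Priya, Yara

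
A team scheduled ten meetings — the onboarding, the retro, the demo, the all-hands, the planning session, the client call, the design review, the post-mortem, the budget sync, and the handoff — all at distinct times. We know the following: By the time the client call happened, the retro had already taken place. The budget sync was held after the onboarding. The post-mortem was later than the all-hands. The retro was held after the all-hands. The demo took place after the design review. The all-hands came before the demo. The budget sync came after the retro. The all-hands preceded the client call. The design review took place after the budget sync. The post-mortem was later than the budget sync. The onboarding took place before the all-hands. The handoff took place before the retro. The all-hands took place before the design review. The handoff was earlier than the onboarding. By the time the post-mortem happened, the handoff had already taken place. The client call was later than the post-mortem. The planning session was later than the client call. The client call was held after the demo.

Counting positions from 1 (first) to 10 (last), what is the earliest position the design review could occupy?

6

The all-hands, the budget sync, the handoff, the onboarding, and the retro must all come before the design review — 5 forced predecessors.
Nothing else is forced ahead of the design review, so its earliest slot is position 5 + 1 = 6.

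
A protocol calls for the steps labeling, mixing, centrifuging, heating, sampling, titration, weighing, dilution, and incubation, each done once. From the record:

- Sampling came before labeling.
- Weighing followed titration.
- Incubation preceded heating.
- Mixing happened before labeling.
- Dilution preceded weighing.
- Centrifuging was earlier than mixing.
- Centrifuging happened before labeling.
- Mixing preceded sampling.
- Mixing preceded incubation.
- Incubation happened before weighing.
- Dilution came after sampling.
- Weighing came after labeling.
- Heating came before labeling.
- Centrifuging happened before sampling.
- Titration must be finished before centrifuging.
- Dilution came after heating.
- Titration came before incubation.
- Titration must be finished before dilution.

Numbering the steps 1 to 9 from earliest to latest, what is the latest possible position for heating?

6

Heating must come before dilution, labeling, and weighing — 3 steps forced after it.
Everything else can be placed before heating in some valid order, so heating can sit as late as position 9 − 3 = 6.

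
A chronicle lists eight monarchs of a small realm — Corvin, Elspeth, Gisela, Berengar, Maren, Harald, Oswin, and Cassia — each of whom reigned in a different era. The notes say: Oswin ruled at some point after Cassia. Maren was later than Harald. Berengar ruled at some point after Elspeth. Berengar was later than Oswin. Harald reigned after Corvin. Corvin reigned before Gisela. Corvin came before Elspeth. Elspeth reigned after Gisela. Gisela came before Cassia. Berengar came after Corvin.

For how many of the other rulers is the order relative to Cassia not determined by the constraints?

Forced before Cassia: Corvin and Gisela; forced after Cassia: Berengar and Oswin.
That leaves Elspeth, Harald, and Maren with no forced order relative to Cassia — 3.

3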